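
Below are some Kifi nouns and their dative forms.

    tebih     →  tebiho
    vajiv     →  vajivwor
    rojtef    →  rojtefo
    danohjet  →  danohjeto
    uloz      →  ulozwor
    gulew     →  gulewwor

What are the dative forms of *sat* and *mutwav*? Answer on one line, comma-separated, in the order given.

Looking at the final consonant of each stem: -o when the stem ends in a voiceless consonant (*tebih*, *rojtef*, *danohjet*); -wor when the stem ends in a voiced consonant (*vajiv*, *uloz*, *gulew*).
*sat*: final consonant = /t/, voiceless → -o → *sato*.
*mutwav* — final consonant /v/ (voiced) → -wor → *mutwavwor*.

sato, mutwavwor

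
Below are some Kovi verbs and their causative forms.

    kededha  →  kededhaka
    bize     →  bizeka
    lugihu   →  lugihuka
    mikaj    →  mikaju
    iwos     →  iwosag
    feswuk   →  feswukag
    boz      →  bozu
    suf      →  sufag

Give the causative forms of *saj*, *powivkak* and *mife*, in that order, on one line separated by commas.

The alternation tracks the final sound of the stem — -ag when the stem ends in a voiceless consonant (*iwos*, *feswuk*, *suf*); -u when the stem ends in a voiced consonant (*mikaj*, *boz*); -ka when the stem ends in a vowel (*kededha*, *bize*, *lugihu*).
*saj* — final sound /j/ (a voiced consonant) → -u → *saju*.
*powivkak*: final sound = /k/, a voiceless consonant → -ag → *powivkakag*.
*mife* — final sound /e/ (a vowel) → -ka → *mifeka*.

saju, powivkakag, mifeka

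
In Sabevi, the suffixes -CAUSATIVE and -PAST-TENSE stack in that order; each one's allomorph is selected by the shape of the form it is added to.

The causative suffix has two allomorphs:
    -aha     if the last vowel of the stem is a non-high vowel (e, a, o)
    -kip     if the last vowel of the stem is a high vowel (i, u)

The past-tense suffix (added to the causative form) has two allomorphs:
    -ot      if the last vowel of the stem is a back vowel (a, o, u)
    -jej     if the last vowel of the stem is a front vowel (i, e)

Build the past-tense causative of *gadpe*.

*gadpe* — last vowel /e/ (a non-high vowel) → -aha → *gadpeaha*.
The last vowel of the causative form *gadpeaha* is /a/, which is a back vowel, so the past-tense suffix is -ot, giving *gadpeahaot*.

gadpeahaot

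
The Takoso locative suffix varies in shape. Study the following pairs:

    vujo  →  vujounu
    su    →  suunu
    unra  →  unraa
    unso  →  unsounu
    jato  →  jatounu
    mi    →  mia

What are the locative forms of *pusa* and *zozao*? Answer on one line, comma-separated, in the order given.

The suffix is conditioned by the last vowel: -unu when the last vowel of the stem is a rounded vowel (*vujo*, *su*, *unso*, *jato*); -a when the last vowel of the stem is an unrounded vowel (*unra*, *mi*).
Since the last vowel of *pusa* is /a/ (an unrounded vowel), it takes -a, giving *pusaa*.
*zozao* — last vowel /o/ (a rounded vowel) → -unu → *zozaounu*.

pusaa, zozaounu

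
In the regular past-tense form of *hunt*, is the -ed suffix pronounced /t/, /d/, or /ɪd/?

The stem *hunt* ends in /t/ or /d/.
The -ed suffix is realized as /ɪd/ after /t, d/; as /t/ after other voiceless consonants; and as /d/ after other voiced sounds.
So -ed on *hunt* is pronounced /ɪd/.

/ɪd/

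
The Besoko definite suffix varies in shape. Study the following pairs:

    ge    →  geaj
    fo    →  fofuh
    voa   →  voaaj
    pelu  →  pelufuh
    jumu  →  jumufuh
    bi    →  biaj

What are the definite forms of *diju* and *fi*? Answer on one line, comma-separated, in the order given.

Looking at the last vowel of each stem: -fuh when the last vowel of the stem is a rounded vowel (*fo*, *pelu*, *jumu*); -aj when the last vowel of the stem is an unrounded vowel (*ge*, *voa*, *bi*).
*diju*: last vowel = /u/, a rounded vowel → -fuh → *dijufuh*.
The last vowel of *fi* is /i/, which is an unrounded vowel, so the suffix is -aj, giving *fiaj*.

dijufuh, fiaj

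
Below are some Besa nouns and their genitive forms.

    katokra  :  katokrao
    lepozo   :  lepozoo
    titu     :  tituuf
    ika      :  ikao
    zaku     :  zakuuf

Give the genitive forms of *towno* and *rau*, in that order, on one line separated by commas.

The alternation tracks the last vowel of the stem — -uf when the last vowel of the stem is a high vowel (*titu*, *zaku*); -o when the last vowel of the stem is a non-high vowel (*katokra*, *lepozo*, *ika*).
Since the last vowel of *towno* is /o/ (a non-high vowel), it takes -o, giving *townoo*.
*rau* — last vowel /u/ (a high vowel) → -uf → *rauuf*.

townoo, rauuf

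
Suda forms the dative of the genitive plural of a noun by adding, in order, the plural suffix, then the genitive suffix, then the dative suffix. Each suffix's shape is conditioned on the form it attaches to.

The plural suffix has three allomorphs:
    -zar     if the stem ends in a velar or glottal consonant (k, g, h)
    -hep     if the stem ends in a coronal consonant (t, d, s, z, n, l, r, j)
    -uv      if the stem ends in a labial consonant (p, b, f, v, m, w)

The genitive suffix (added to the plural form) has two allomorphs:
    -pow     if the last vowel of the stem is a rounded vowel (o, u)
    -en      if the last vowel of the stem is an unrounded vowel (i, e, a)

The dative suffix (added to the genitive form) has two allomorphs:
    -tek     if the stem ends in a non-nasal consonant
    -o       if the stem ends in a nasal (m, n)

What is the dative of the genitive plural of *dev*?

devuvpowtek

*dev*: final consonant = /v/, labial → -uv → *devuv*.
The plural form *devuv* — last vowel /u/ (a rounded vowel) → -pow → *devuvpow*.
Since the final consonant of the genitive form *devuvpow* is /w/ (non-nasal), it takes -tek, giving *devuvpowtek*.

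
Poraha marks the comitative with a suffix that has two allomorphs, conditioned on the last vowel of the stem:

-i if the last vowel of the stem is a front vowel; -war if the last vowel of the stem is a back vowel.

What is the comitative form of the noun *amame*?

amamei

The last vowel of *amame* is /e/, which is a front vowel, so the suffix is -i, giving *amamei*.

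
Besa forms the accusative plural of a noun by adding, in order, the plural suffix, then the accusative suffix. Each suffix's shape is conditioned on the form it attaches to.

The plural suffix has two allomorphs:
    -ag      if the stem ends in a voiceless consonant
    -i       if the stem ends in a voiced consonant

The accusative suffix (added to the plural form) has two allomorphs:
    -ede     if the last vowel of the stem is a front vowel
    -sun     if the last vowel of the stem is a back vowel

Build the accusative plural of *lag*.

lagiede

The final consonant of *lag* is /g/, which is voiced, so the plural suffix is -i, giving *lagi*.
The plural form *lagi*: last vowel = /i/, a front vowel → -ede → *lagiede*.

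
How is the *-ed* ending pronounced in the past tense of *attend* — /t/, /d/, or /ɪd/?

/ɪd/

The stem *attend* ends in /t/ or /d/.
The -ed suffix is realized as /ɪd/ after /t, d/; as /t/ after other voiceless consonants; and as /d/ after other voiced sounds.
So -ed on *attend* is pronounced /ɪd/.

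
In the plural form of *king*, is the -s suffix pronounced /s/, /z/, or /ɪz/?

/z/

The stem *king* ends in a voiced non-sibilant sound.
The plural suffix surfaces as /ɪz/ after sibilants, /s/ after other voiceless consonants, and /z/ after other voiced sounds.
So the plural -s on *king* is pronounced /z/.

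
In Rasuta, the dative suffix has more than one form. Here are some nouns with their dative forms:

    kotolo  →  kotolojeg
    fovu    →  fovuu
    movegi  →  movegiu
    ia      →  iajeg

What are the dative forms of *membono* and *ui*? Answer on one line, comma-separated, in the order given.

membonojeg, uiu

The alternation tracks the last vowel of the stem — -u when the last vowel of the stem is a high vowel (*fovu*, *movegi*); -jeg when the last vowel of the stem is a non-high vowel (*kotolo*, *ia*).
*membono* — last vowel /o/ (a non-high vowel) → -jeg → *membonojeg*.
Since the last vowel of *ui* is /i/ (a high vowel), it takes -u, giving *uiu*.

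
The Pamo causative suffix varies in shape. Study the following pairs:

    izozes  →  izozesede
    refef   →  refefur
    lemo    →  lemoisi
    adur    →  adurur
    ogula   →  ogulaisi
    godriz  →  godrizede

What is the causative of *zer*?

Looking at the final sound of each stem: -ede when the stem ends in a sibilant (*izozes*, *godriz*); -ur when the stem ends in a non-sibilant consonant (*refef*, *adur*); -isi when the stem ends in a vowel (*lemo*, *ogula*).
*zer* — final sound /r/ (a non-sibilant consonant) → -ur → *zerur*.

zerur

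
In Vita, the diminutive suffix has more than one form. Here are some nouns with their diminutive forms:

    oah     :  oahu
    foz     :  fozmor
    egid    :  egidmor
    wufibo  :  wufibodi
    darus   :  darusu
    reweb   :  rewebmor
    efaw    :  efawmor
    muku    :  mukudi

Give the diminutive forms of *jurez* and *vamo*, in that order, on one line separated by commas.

The suffix is conditioned by the final sound: -u when the stem ends in a voiceless consonant (*oah*, *darus*); -mor when the stem ends in a voiced consonant (*foz*, *egid*, *reweb*, *efaw*); -di when the stem ends in a vowel (*wufibo*, *muku*).
*jurez* — final sound /z/ (a voiced consonant) → -mor → *jurezmor*.
*vamo* — final sound /o/ (a vowel) → -di → *vamodi*.

jurezmor, vamodi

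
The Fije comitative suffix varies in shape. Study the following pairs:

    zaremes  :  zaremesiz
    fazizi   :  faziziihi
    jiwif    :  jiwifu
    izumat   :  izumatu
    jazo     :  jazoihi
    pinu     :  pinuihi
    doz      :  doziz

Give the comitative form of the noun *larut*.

larutu

The suffix is conditioned by the final sound: -iz when the stem ends in a sibilant (*zaremes*, *doz*); -u when the stem ends in a non-sibilant consonant (*jiwif*, *izumat*); -ihi when the stem ends in a vowel (*fazizi*, *jazo*, *pinu*).
Since the final sound of *larut* is /t/ (a non-sibilant consonant), it takes -u, giving *larutu*.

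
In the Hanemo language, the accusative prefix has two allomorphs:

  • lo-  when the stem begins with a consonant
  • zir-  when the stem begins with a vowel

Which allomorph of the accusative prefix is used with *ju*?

lo-

*ju*: first sound = /j/, a consonant → lo-.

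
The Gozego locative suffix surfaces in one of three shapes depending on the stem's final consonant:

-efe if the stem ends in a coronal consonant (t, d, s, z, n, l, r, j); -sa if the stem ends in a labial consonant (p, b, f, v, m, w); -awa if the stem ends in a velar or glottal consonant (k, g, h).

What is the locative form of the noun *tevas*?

*tevas*: final consonant = /s/, coronal → -efe → *tevasefe*.

tevasefe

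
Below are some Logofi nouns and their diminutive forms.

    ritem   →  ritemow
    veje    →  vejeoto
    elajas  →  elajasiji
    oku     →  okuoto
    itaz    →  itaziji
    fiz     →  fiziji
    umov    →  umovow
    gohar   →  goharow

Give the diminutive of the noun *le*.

The alternation tracks the final sound of the stem — -iji when the stem ends in a sibilant (*elajas*, *itaz*, *fiz*); -ow when the stem ends in a non-sibilant consonant (*ritem*, *umov*, *gohar*); -oto when the stem ends in a vowel (*veje*, *oku*).
*le*: final sound = /e/, a vowel → -oto → *leoto*.

leoto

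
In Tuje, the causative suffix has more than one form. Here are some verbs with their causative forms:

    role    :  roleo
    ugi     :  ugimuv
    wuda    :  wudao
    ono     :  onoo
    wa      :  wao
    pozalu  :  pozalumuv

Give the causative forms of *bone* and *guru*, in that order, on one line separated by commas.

The pattern is height harmony: -muv when the last vowel of the stem is a high vowel (*ugi*, *pozalu*); -o when the last vowel of the stem is a non-high vowel (*role*, *wuda*, *ono*, *wa*).
*bone* — last vowel /e/ (a non-high vowel) → -o → *boneo*.
The last vowel of *guru* is /u/, which is a high vowel, so the suffix is -muv, giving *gurumuv*.

boneo, gurumuv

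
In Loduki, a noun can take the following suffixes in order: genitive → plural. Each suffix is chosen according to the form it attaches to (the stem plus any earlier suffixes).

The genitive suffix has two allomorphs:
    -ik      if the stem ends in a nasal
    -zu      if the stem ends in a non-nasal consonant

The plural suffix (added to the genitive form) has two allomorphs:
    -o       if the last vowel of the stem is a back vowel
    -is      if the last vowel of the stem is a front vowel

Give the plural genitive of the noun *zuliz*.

*zuliz*: final consonant = /z/, non-nasal → -zu → *zulizzu*.
The genitive form *zulizzu* — last vowel /u/ (a back vowel) → -o → *zulizzuo*.

zulizzuo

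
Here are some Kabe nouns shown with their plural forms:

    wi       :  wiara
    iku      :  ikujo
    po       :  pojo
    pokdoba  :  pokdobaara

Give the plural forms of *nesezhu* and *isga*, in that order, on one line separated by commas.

nesezhujo, isgaara

The suffix is conditioned by the last vowel: -jo when the last vowel of the stem is a rounded vowel (*iku*, *po*); -ara when the last vowel of the stem is an unrounded vowel (*wi*, *pokdoba*).
*nesezhu* — last vowel /u/ (a rounded vowel) → -jo → *nesezhujo*.
Since the last vowel of *isga* is /a/ (an unrounded vowel), it takes -ara, giving *isgaara*.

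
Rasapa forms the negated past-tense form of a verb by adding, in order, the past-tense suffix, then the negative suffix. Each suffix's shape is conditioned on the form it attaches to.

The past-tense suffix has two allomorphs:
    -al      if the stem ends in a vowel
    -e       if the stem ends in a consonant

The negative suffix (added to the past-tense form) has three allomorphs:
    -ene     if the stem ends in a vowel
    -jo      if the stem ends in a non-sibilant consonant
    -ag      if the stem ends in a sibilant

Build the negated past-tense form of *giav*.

*giav*: final sound = /v/, a consonant → -e → *giave*.
The past-tense form *giave* — final sound /e/ (a vowel) → -ene → *giaveene*.

giaveene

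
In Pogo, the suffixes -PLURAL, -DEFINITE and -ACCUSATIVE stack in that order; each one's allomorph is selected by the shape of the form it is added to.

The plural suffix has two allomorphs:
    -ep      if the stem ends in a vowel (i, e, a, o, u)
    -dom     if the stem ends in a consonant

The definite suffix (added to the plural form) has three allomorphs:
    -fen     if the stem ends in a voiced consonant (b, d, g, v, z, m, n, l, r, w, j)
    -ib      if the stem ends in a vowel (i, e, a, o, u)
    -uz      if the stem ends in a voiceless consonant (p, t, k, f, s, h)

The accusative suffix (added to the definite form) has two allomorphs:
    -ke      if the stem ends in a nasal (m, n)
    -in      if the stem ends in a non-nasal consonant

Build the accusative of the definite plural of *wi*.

wiepuzin

The final sound of *wi* is /i/, which is a vowel, so the plural suffix is -ep, giving *wiep*.
The plural form *wiep* — final sound /p/ (a voiceless consonant) → -uz → *wiepuz*.
The final consonant of the definite form *wiepuz* is /z/, which is non-nasal, so the accusative suffix is -in, giving *wiepuzin*.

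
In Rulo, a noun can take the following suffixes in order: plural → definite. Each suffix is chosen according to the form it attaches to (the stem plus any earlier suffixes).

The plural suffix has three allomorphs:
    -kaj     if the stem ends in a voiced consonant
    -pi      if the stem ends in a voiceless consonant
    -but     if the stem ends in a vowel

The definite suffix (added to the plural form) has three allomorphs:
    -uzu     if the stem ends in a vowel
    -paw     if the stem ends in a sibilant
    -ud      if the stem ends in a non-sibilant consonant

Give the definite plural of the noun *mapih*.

*mapih*: final sound = /h/, a voiceless consonant → -pi → *mapihpi*.
Since the final sound of the plural form *mapihpi* is /i/ (a vowel), it takes -uzu, giving *mapihpiuzu*.

mapihpiuzu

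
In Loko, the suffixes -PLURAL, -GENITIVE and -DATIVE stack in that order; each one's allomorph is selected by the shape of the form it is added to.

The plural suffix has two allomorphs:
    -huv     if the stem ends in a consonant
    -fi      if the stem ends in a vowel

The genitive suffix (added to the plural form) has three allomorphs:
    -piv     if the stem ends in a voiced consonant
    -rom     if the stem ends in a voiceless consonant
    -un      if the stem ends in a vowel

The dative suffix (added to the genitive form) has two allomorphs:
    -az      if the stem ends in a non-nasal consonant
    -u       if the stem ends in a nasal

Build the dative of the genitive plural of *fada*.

fadafiunu

Since the final sound of *fada* is /a/ (a vowel), it takes -fi, giving *fadafi*.
The plural form *fadafi* — final sound /i/ (a vowel) → -un → *fadafiun*.
Since the final consonant of the genitive form *fadafiun* is /n/ (a nasal), it takes -u, giving *fadafiunu*.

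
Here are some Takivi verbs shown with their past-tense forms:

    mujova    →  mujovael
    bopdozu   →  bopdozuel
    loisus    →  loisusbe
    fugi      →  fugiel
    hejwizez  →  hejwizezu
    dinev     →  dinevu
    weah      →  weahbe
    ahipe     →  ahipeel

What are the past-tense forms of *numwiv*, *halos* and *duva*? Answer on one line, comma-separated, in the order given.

The pattern is voicing of the final sound: -be when the stem ends in a voiceless consonant (*loisus*, *weah*); -u when the stem ends in a voiced consonant (*hejwizez*, *dinev*); -el when the stem ends in a vowel (*mujova*, *bopdozu*, *fugi*, *ahipe*).
The final sound of *numwiv* is /v/, which is a voiced consonant, so the suffix is -u, giving *numwivu*.
*halos* — final sound /s/ (a voiceless consonant) → -be → *halosbe*.
Since the final sound of *duva* is /a/ (a vowel), it takes -el, giving *duvael*.

numwivu, halosbe, duvael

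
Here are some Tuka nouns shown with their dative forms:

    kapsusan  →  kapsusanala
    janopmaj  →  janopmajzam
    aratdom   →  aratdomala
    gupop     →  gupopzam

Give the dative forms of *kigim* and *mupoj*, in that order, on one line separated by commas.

Looking at the final consonant of each stem: -ala when the stem ends in a nasal (*kapsusan*, *aratdom*); -zam when the stem ends in a non-nasal consonant (*janopmaj*, *gupop*).
*kigim*: final consonant = /m/, a nasal → -ala → *kigimala*.
*mupoj* — final consonant /j/ (non-nasal) → -zam → *mupojzam*.

kigimala, mupojzam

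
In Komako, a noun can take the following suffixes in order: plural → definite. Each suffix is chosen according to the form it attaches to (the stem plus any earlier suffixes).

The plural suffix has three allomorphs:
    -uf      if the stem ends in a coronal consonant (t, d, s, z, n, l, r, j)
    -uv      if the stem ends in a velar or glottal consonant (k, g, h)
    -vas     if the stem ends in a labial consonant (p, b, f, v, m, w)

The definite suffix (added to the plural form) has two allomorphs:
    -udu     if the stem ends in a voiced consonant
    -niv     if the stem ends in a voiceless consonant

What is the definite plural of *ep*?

*ep* — final consonant /p/ (labial) → -vas → *epvas*.
The final consonant of the plural form *epvas* is /s/, which is voiceless, so the definite suffix is -niv, giving *epvasniv*.

epvasniv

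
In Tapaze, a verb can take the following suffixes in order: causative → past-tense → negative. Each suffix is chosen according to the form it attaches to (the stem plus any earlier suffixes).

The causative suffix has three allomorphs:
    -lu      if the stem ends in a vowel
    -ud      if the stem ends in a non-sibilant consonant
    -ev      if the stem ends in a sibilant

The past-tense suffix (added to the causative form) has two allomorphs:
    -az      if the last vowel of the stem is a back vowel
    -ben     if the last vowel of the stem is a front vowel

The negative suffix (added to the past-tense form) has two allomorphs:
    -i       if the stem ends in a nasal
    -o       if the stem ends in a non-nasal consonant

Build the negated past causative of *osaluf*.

Since the final sound of *osaluf* is /f/ (a non-sibilant consonant), it takes -ud, giving *osalufud*.
The last vowel of the causative form *osalufud* is /u/, which is a back vowel, so the past-tense suffix is -az, giving *osalufudaz*.
The final consonant of the past-tense form *osalufudaz* is /z/, which is non-nasal, so the negative suffix is -o, giving *osalufudazo*.

osalufudazo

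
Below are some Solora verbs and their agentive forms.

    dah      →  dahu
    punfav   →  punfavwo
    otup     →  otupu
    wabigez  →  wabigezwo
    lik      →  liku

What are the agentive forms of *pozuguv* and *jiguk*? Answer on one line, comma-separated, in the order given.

Looking at the final consonant of each stem: -u when the stem ends in a voiceless consonant (*dah*, *otup*, *lik*); -wo when the stem ends in a voiced consonant (*punfav*, *wabigez*).
*pozuguv* — final consonant /v/ (voiced) → -wo → *pozuguvwo*.
The final consonant of *jiguk* is /k/, which is voiceless, so the suffix is -u, giving *jiguku*.

pozuguvwo, jiguku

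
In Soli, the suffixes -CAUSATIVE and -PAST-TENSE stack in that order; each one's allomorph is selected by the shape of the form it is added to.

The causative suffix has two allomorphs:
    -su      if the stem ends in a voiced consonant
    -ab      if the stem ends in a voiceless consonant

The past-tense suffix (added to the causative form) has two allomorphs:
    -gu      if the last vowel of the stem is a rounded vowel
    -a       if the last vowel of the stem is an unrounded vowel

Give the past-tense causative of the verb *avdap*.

avdapaba

The final consonant of *avdap* is /p/, which is voiceless, so the causative suffix is -ab, giving *avdapab*.
The last vowel of the causative form *avdapab* is /a/, which is an unrounded vowel, so the past-tense suffix is -a, giving *avdapaba*.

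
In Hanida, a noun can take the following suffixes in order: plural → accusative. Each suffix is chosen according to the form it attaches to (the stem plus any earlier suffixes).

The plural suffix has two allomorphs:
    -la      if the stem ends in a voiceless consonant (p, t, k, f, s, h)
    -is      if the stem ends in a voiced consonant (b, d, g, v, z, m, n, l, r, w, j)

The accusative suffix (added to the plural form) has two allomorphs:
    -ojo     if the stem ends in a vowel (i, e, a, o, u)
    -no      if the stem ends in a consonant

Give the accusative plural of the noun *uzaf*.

uzaflaojo

Since the final consonant of *uzaf* is /f/ (voiceless), it takes -la, giving *uzafla*.
The final sound of the plural form *uzafla* is /a/, which is a vowel, so the accusative suffix is -ojo, giving *uzaflaojo*.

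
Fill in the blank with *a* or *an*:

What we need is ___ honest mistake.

The indefinite article is chosen by the initial *sound* of the following word, not its spelling.
*honest* begins with the sound /ɒ/ (silent h) — a vowel sound.
So the article is *an*: What we need is an honest mistake.

an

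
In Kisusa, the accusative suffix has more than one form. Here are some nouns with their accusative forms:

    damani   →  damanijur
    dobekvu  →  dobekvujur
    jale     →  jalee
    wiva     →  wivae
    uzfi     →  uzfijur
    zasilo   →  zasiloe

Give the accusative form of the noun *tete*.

The suffix is conditioned by the last vowel: -jur when the last vowel of the stem is a high vowel (*damani*, *dobekvu*, *uzfi*); -e when the last vowel of the stem is a non-high vowel (*jale*, *wiva*, *zasilo*).
The last vowel of *tete* is /e/, which is a non-high vowel, so the suffix is -e, giving *tetee*.

tetee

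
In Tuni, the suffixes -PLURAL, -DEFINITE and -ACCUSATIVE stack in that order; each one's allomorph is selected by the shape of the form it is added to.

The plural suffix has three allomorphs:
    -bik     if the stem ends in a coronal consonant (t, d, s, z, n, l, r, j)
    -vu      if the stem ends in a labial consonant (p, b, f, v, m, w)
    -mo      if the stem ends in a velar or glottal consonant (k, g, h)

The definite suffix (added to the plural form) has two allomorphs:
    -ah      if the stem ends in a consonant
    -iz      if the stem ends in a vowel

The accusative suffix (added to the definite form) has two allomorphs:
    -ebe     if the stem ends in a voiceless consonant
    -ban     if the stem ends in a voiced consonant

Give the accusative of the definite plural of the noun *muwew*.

muwewvuizban

Since the final consonant of *muwew* is /w/ (labial), it takes -vu, giving *muwewvu*.
Since the final sound of the plural form *muwewvu* is /u/ (a vowel), it takes -iz, giving *muwewvuiz*.
The definite form *muwewvuiz* — final consonant /z/ (voiced) → -ban → *muwewvuizban*.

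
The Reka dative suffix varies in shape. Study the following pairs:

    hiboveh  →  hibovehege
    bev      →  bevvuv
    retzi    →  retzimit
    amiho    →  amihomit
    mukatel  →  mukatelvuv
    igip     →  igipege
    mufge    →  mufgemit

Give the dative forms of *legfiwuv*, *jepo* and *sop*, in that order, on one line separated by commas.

legfiwuvvuv, jepomit, sopege

The suffix is conditioned by the final sound: -ege when the stem ends in a voiceless consonant (*hiboveh*, *igip*); -vuv when the stem ends in a voiced consonant (*bev*, *mukatel*); -mit when the stem ends in a vowel (*retzi*, *amiho*, *mufge*).
*legfiwuv*: final sound = /v/, a voiced consonant → -vuv → *legfiwuvvuv*.
The final sound of *jepo* is /o/, which is a vowel, so the suffix is -mit, giving *jepomit*.
*sop* — final sound /p/ (a voiceless consonant) → -ege → *sopege*.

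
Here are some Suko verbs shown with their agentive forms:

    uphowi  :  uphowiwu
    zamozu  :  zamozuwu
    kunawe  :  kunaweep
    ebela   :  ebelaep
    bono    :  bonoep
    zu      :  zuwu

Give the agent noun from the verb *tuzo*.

The suffix is conditioned by the last vowel: -wu when the last vowel of the stem is a high vowel (*uphowi*, *zamozu*, *zu*); -ep when the last vowel of the stem is a non-high vowel (*kunawe*, *ebela*, *bono*).
*tuzo* — last vowel /o/ (a non-high vowel) → -ep → *tuzoep*.

tuzoep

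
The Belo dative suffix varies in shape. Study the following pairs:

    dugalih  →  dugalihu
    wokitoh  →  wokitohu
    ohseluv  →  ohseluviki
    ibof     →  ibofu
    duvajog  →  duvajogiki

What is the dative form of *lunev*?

luneviki

The alternation tracks the final consonant of the stem — -u when the stem ends in a voiceless consonant (*dugalih*, *wokitoh*, *ibof*); -iki when the stem ends in a voiced consonant (*ohseluv*, *duvajog*).
*lunev*: final consonant = /v/, voiced → -iki → *luneviki*.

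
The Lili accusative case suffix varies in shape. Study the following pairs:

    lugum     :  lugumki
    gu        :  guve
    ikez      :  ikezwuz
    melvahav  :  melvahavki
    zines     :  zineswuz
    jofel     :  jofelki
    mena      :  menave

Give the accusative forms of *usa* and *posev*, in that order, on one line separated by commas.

The suffix is conditioned by the final sound: -wuz when the stem ends in a sibilant (*ikez*, *zines*); -ki when the stem ends in a non-sibilant consonant (*lugum*, *melvahav*, *jofel*); -ve when the stem ends in a vowel (*gu*, *mena*).
*usa* — final sound /a/ (a vowel) → -ve → *usave*.
*posev* — final sound /v/ (a non-sibilant consonant) → -ki → *posevki*.

usave, posevki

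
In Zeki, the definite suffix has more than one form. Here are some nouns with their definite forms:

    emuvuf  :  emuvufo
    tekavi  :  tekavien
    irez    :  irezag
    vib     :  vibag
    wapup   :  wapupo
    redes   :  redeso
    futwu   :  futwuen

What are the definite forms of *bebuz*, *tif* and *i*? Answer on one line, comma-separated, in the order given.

bebuzag, tifo, ien

Looking at the final sound of each stem: -o when the stem ends in a voiceless consonant (*emuvuf*, *wapup*, *redes*); -ag when the stem ends in a voiced consonant (*irez*, *vib*); -en when the stem ends in a vowel (*tekavi*, *futwu*).
*bebuz* — final sound /z/ (a voiced consonant) → -ag → *bebuzag*.
The final sound of *tif* is /f/, which is a voiceless consonant, so the suffix is -o, giving *tifo*.
The final sound of *i* is /i/, which is a vowel, so the suffix is -en, giving *ien*.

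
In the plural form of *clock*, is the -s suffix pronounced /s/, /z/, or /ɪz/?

The stem *clock* ends in a voiceless non-sibilant consonant.
The plural suffix surfaces as /ɪz/ after sibilants, /s/ after other voiceless consonants, and /z/ after other voiced sounds.
So the plural -s on *clock* is pronounced /s/.

/s/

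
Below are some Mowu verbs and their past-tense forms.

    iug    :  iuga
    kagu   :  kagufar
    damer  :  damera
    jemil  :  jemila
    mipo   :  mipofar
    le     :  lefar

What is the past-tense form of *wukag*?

The suffix is conditioned by the final sound: -a when the stem ends in a consonant (*iug*, *damer*, *jemil*); -far when the stem ends in a vowel (*kagu*, *mipo*, *le*).
*wukag*: final sound = /g/, a consonant → -a → *wukaga*.

wukaga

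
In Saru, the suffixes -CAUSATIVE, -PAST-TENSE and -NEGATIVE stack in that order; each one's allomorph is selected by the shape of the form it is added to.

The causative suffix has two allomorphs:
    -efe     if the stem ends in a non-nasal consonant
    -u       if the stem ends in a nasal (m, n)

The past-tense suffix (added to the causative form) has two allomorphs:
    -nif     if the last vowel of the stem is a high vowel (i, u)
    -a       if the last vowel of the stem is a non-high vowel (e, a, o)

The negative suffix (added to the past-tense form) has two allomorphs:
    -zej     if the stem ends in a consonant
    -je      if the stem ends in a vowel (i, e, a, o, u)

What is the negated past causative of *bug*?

*bug*: final consonant = /g/, non-nasal → -efe → *bugefe*.
The last vowel of the causative form *bugefe* is /e/, which is a non-high vowel, so the past-tense suffix is -a, giving *bugefea*.
Since the final sound of the past-tense form *bugefea* is /a/ (a vowel), it takes -je, giving *bugefeaje*.

bugefeaje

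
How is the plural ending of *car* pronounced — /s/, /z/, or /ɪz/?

/z/

The stem *car* ends in a voiced non-sibilant sound.
The plural suffix surfaces as /ɪz/ after sibilants, /s/ after other voiceless consonants, and /z/ after other voiced sounds.
So the plural -s on *car* is pronounced /z/.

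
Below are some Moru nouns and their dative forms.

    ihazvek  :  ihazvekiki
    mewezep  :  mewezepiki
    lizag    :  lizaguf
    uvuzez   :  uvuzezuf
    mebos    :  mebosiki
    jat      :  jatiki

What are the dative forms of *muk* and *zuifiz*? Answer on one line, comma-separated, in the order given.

mukiki, zuifizuf

The suffix is conditioned by the final consonant: -iki when the stem ends in a voiceless consonant (*ihazvek*, *mewezep*, *mebos*, *jat*); -uf when the stem ends in a voiced consonant (*lizag*, *uvuzez*).
*muk* — final consonant /k/ (voiceless) → -iki → *mukiki*.
Since the final consonant of *zuifiz* is /z/ (voiced), it takes -uf, giving *zuifizuf*.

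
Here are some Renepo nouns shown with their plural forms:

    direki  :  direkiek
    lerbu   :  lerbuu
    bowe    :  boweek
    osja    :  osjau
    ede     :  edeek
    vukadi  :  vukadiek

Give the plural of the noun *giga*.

The pattern is front/back vowel harmony: -ek when the last vowel of the stem is a front vowel (*direki*, *bowe*, *ede*, *vukadi*); -u when the last vowel of the stem is a back vowel (*lerbu*, *osja*).
Since the last vowel of *giga* is /a/ (a back vowel), it takes -u, giving *gigau*.

gigau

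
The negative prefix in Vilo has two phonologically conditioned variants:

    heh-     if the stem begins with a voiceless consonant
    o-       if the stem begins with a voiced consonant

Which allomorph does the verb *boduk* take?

The first consonant of *boduk* is /b/, which is voiced, so the prefix is o-.

o-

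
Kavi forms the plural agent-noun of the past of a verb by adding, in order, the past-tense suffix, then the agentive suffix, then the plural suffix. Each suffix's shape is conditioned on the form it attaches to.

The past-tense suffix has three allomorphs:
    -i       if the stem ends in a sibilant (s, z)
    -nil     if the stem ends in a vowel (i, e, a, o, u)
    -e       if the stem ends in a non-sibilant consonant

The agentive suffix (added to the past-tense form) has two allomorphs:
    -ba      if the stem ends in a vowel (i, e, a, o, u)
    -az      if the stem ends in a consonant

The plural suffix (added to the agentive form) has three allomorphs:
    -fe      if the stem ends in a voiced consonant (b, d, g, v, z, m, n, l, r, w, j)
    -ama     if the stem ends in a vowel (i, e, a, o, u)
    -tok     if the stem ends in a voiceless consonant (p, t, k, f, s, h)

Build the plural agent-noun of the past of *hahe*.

hahenilazfe

The final sound of *hahe* is /e/, which is a vowel, so the past-tense suffix is -nil, giving *hahenil*.
The past-tense form *hahenil*: final sound = /l/, a consonant → -az → *hahenilaz*.
The agentive form *hahenilaz*: final sound = /z/, a voiced consonant → -fe → *hahenilazfe*.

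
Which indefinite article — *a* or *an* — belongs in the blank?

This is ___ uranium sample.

a

The indefinite article is chosen by the initial *sound* of the following word, not its spelling.
*uranium* begins with the sound /jʊ/ (u pronounced /jʊ/) — a consonant sound.
So the article is *a*: This is a uranium sample.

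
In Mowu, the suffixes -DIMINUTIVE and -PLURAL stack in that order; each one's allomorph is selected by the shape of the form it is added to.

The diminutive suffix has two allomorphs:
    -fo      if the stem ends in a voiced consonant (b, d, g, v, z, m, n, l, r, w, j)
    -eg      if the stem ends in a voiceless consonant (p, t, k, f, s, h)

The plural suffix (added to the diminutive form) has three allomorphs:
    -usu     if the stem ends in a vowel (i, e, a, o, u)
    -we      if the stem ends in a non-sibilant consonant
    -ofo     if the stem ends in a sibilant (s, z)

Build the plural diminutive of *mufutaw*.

*mufutaw*: final consonant = /w/, voiced → -fo → *mufutawfo*.
The diminutive form *mufutawfo*: final sound = /o/, a vowel → -usu → *mufutawfousu*.

mufutawfousu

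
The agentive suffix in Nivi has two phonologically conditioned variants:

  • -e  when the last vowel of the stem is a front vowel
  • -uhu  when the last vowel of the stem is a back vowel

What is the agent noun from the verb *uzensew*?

uzensewe

*uzensew* — last vowel /e/ (a front vowel) → -e → *uzensewe*.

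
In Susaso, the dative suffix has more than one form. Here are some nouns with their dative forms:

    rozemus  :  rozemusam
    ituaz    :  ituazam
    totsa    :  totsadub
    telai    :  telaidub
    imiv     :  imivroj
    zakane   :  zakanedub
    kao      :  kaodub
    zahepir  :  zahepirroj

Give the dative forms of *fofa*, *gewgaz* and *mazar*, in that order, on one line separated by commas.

fofadub, gewgazam, mazarroj

Looking at the final sound of each stem: -am when the stem ends in a sibilant (*rozemus*, *ituaz*); -roj when the stem ends in a non-sibilant consonant (*imiv*, *zahepir*); -dub when the stem ends in a vowel (*totsa*, *telai*, *zakane*, *kao*).
*fofa*: final sound = /a/, a vowel → -dub → *fofadub*.
*gewgaz* — final sound /z/ (a sibilant) → -am → *gewgazam*.
*mazar* — final sound /r/ (a non-sibilant consonant) → -roj → *mazarroj*.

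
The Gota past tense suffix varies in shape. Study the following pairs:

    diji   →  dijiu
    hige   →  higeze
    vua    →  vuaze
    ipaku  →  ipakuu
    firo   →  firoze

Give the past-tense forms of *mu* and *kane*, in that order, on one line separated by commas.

The alternation tracks the last vowel of the stem — -u when the last vowel of the stem is a high vowel (*diji*, *ipaku*); -ze when the last vowel of the stem is a non-high vowel (*hige*, *vua*, *firo*).
Since the last vowel of *mu* is /u/ (a high vowel), it takes -u, giving *muu*.
*kane*: last vowel = /e/, a non-high vowel → -ze → *kaneze*.

muu, kaneze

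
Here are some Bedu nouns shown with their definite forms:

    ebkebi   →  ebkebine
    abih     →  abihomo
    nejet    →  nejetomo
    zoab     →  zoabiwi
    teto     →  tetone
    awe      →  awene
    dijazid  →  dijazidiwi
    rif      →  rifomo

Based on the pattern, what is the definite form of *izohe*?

izohene

Looking at the final sound of each stem: -omo when the stem ends in a voiceless consonant (*abih*, *nejet*, *rif*); -iwi when the stem ends in a voiced consonant (*zoab*, *dijazid*); -ne when the stem ends in a vowel (*ebkebi*, *teto*, *awe*).
*izohe* — final sound /e/ (a vowel) → -ne → *izohene*.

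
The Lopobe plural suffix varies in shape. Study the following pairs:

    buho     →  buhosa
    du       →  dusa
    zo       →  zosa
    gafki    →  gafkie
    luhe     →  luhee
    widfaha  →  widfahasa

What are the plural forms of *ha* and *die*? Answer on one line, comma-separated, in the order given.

hasa, diee

The suffix is conditioned by the last vowel: -e when the last vowel of the stem is a front vowel (*gafki*, *luhe*); -sa when the last vowel of the stem is a back vowel (*buho*, *du*, *zo*, *widfaha*).
*ha* — last vowel /a/ (a back vowel) → -sa → *hasa*.
*die*: last vowel = /e/, a front vowel → -e → *diee*.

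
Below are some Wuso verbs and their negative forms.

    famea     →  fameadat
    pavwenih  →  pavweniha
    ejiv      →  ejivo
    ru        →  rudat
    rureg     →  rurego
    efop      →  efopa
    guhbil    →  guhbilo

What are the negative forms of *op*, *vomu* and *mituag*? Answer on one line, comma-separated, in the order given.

opa, vomudat, mituago

The pattern is voicing of the final sound: -a when the stem ends in a voiceless consonant (*pavwenih*, *efop*); -o when the stem ends in a voiced consonant (*ejiv*, *rureg*, *guhbil*); -dat when the stem ends in a vowel (*famea*, *ru*).
*op*: final sound = /p/, a voiceless consonant → -a → *opa*.
*vomu*: final sound = /u/, a vowel → -dat → *vomudat*.
*mituag* — final sound /g/ (a voiced consonant) → -o → *mituago*.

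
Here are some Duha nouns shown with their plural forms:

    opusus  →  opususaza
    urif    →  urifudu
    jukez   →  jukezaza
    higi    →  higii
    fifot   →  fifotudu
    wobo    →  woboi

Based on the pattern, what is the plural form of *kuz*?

The suffix is conditioned by the final sound: -aza when the stem ends in a sibilant (*opusus*, *jukez*); -udu when the stem ends in a non-sibilant consonant (*urif*, *fifot*); -i when the stem ends in a vowel (*higi*, *wobo*).
The final sound of *kuz* is /z/, which is a sibilant, so the suffix is -aza, giving *kuzaza*.

kuzaza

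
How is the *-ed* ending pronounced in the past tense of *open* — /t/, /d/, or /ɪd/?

The stem *open* ends in a voiced sound other than /d/.
The -ed suffix is realized as /ɪd/ after /t, d/; as /t/ after other voiceless consonants; and as /d/ after other voiced sounds.
So -ed on *open* is pronounced /d/.

/d/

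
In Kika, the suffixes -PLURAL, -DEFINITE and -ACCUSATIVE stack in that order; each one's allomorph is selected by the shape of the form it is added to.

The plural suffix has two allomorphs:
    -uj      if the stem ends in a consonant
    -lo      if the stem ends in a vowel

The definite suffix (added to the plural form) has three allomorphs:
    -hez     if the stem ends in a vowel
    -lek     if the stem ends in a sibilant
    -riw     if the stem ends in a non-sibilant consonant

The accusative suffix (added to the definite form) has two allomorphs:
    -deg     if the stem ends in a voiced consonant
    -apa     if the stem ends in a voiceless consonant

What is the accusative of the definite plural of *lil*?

lilujriwdeg

The final sound of *lil* is /l/, which is a consonant, so the plural suffix is -uj, giving *liluj*.
Since the final sound of the plural form *liluj* is /j/ (a non-sibilant consonant), it takes -riw, giving *lilujriw*.
Since the final consonant of the definite form *lilujriw* is /w/ (voiced), it takes -deg, giving *lilujriwdeg*.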